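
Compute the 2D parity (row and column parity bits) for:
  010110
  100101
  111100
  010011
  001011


Row parities: 11011
Column parities: 010111

Row P: 11011, Col P: 010111, Corner: 0


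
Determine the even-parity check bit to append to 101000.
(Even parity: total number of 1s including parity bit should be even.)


Number of 1s in data: 2
Parity bit: 0

0


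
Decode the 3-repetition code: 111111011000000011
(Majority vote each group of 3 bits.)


Groups: 111, 111, 011, 000, 000, 011
Majority votes: 111001

111001


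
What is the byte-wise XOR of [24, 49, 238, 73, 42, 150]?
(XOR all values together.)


XOR chain: 24 ^ 49 ^ 238 ^ 73 ^ 42 ^ 150 = 50

50


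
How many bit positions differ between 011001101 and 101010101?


XOR: 110011000
Count of 1s: 4

4


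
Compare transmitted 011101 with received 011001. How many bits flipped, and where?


XOR: 000100

1 error(s) at position(s): 3


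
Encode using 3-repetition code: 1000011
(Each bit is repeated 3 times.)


Each bit -> 3 copies

111000000000000111111


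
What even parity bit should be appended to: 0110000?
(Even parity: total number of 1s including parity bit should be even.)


Number of 1s in data: 2
Parity bit: 0

0


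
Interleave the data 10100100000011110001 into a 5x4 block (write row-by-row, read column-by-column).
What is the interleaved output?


Matrix:
  1010
  0100
  0000
  1111
  0001
Read columns: 10010010101001000011

10010010101001000011


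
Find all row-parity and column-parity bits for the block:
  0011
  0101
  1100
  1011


Row parities: 0001
Column parities: 0001

Row P: 0001, Col P: 0001, Corner: 1


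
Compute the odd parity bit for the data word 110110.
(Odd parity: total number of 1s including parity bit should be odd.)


Number of 1s in data: 4
Parity bit: 1

1


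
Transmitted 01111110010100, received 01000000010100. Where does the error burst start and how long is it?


XOR: 00111110000000

Burst at position 2, length 5


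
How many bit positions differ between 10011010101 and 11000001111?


XOR: 01011011010
Count of 1s: 6

6


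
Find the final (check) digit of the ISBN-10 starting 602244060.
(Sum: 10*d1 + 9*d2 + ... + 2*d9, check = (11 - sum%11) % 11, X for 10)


Weighted sum: 152
152 mod 11 = 9

Check digit: 2


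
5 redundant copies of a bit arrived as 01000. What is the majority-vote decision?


Ones: 1 out of 5
Threshold: 3

0 (1/5 voted 1)


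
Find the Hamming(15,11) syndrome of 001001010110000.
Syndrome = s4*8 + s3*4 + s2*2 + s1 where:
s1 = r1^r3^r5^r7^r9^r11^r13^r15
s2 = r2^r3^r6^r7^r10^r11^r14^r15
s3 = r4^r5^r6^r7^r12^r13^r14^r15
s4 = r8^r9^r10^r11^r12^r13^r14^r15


s1=0, s2=0, s3=1, s4=1

Syndrome = 12 (error at position 12)


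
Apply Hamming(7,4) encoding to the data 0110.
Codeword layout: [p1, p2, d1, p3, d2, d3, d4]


Parity bits: p1=1, p2=1, p3=0

1100110


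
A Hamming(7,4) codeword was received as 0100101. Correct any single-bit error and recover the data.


Syndrome = 0: no error detected

Data: 0101 (no errors)


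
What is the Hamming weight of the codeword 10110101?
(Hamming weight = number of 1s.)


Counting 1s in 10110101

5


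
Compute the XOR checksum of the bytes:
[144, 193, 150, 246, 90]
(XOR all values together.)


XOR chain: 144 ^ 193 ^ 150 ^ 246 ^ 90 = 107

107


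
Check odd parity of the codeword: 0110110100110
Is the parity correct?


Number of 1s: 7

Yes, parity is correct (7 ones)


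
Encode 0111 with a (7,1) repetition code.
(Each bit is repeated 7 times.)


Each bit -> 7 copies

0000000111111111111111111111


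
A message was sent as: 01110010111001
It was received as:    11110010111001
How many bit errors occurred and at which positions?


XOR: 10000000000000

1 error(s) at position(s): 0


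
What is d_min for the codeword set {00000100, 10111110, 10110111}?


Comparing all pairs, minimum distance: 2
Can detect 1 errors, correct 0 errors

2


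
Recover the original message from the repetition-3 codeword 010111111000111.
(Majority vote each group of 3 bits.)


Groups: 010, 111, 111, 000, 111
Majority votes: 01101

01101


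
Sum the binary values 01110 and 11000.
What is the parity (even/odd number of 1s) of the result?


01110 = 14
11000 = 24
Sum = 38 = 100110
1s count = 3

odd parity (3 ones in 100110)


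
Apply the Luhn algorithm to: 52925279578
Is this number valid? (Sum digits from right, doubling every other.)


Luhn sum = 65
65 mod 10 = 5

Invalid (Luhn sum mod 10 = 5)


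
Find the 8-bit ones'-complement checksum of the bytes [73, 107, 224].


Sum = 404 mod 256 = 148
Complement = 107

107


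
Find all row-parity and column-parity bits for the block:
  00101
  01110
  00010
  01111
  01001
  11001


Row parities: 011001
Column parities: 10110

Row P: 011001, Col P: 10110, Corner: 1


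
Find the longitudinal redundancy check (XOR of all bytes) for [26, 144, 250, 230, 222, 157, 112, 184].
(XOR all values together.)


XOR chain: 26 ^ 144 ^ 250 ^ 230 ^ 222 ^ 157 ^ 112 ^ 184 = 29

29


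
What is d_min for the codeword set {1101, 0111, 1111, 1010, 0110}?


Comparing all pairs, minimum distance: 1
Can detect 0 errors, correct 0 errors

1


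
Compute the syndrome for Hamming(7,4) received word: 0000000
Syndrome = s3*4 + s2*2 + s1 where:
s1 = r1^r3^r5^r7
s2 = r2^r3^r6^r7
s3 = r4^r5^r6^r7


s1=0, s2=0, s3=0

Syndrome = 0 (no error)


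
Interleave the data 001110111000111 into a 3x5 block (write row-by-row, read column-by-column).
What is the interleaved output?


Matrix:
  00111
  01110
  00111
Read columns: 000010111111101

000010111111101


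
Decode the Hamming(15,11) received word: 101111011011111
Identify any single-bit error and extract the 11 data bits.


Syndrome = 15: error at position 15

Data: 11101011110 (corrected bit 15)


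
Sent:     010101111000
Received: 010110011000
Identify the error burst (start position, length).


XOR: 000011100000

Burst at position 4, length 3


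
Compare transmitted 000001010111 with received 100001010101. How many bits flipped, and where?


XOR: 100000000010

2 error(s) at position(s): 0, 10


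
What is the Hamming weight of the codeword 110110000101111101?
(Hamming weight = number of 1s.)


Counting 1s in 110110000101111101

11


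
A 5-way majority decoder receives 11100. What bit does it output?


Ones: 3 out of 5
Threshold: 3

1 (3/5 voted 1)


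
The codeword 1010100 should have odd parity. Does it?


Number of 1s: 3

Yes, parity is correct (3 ones)


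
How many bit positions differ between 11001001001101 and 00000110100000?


XOR: 11001111101101
Count of 1s: 10

10


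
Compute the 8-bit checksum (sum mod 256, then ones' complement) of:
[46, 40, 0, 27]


Sum = 113 mod 256 = 113
Complement = 142

142


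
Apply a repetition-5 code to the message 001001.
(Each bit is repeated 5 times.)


Each bit -> 5 copies

000000000011111000000000011111


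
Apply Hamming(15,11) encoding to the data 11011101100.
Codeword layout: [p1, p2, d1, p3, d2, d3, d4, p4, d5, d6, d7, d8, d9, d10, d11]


Parity bits: p1=1, p2=1, p3=0, p4=0

111010101101100


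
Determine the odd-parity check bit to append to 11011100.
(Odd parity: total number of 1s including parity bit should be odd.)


Number of 1s in data: 5
Parity bit: 0

0


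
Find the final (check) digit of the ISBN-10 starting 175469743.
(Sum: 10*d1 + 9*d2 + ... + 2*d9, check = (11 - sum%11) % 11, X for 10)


Weighted sum: 268
268 mod 11 = 4

Check digit: 7


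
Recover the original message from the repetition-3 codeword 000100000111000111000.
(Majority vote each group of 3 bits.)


Groups: 000, 100, 000, 111, 000, 111, 000
Majority votes: 0001010

0001010


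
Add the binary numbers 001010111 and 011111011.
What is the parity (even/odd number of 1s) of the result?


001010111 = 87
011111011 = 251
Sum = 338 = 101010010
1s count = 4

even parity (4 ones in 101010010)


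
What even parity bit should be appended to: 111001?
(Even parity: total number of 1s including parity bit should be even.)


Number of 1s in data: 4
Parity bit: 0

0


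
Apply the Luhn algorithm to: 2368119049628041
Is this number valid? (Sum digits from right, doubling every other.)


Luhn sum = 68
68 mod 10 = 8

Invalid (Luhn sum mod 10 = 8)


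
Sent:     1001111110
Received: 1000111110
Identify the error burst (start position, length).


XOR: 0001000000

Burst at position 3, length 1


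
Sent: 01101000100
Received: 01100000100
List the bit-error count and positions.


XOR: 00001000000

1 error(s) at position(s): 4


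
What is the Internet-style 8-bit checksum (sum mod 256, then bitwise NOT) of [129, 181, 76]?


Sum = 386 mod 256 = 130
Complement = 125

125


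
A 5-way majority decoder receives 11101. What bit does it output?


Ones: 4 out of 5
Threshold: 3

1 (4/5 voted 1)


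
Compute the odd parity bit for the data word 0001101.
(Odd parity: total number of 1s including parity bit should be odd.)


Number of 1s in data: 3
Parity bit: 0

0


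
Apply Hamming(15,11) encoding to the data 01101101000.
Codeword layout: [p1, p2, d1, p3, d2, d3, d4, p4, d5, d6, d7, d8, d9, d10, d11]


Parity bits: p1=0, p2=0, p3=1, p4=1

000111011101000


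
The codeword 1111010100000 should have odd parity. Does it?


Number of 1s: 6

No, parity error (6 ones)


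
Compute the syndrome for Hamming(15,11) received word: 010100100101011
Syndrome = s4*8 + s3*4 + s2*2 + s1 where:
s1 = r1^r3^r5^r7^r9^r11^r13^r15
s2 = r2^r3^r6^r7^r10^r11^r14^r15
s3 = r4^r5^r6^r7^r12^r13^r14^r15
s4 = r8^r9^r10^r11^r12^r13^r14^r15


s1=0, s2=1, s3=1, s4=0

Syndrome = 6 (error at position 6)


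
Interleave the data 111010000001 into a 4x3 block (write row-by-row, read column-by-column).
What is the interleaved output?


Matrix:
  111
  010
  000
  001
Read columns: 100011001001

100011001001


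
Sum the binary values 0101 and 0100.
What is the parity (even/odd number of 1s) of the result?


0101 = 5
0100 = 4
Sum = 9 = 1001
1s count = 2

even parity (2 ones in 1001)


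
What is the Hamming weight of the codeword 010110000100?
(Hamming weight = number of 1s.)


Counting 1s in 010110000100

4


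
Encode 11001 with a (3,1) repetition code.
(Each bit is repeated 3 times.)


Each bit -> 3 copies

111111000000111


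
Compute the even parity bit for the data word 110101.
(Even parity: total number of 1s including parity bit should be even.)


Number of 1s in data: 4
Parity bit: 0

0


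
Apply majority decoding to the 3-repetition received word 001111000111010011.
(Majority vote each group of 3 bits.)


Groups: 001, 111, 000, 111, 010, 011
Majority votes: 010101

010101


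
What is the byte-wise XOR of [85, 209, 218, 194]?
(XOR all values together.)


XOR chain: 85 ^ 209 ^ 218 ^ 194 = 156

156


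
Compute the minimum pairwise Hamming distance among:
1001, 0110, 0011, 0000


Comparing all pairs, minimum distance: 2
Can detect 1 errors, correct 0 errors

2


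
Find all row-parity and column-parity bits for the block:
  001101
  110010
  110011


Row parities: 110
Column parities: 001100

Row P: 110, Col P: 001100, Corner: 0


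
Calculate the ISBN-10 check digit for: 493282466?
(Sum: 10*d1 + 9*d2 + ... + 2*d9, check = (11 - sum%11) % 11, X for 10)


Weighted sum: 263
263 mod 11 = 10

Check digit: 1


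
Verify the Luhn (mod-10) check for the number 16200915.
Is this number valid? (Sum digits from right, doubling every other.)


Luhn sum = 28
28 mod 10 = 8

Invalid (Luhn sum mod 10 = 8)


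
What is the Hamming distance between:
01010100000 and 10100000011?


XOR: 11110100011
Count of 1s: 7

7


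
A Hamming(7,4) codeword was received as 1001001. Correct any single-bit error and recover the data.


Syndrome = 2: error at position 2

Data: 0001 (corrected bit 2)


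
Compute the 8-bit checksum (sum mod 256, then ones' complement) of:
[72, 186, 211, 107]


Sum = 576 mod 256 = 64
Complement = 191

191


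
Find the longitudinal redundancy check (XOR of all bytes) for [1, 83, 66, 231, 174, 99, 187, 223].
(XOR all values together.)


XOR chain: 1 ^ 83 ^ 66 ^ 231 ^ 174 ^ 99 ^ 187 ^ 223 = 94

94


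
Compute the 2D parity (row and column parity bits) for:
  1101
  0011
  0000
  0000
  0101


Row parities: 10000
Column parities: 1011

Row P: 10000, Col P: 1011, Corner: 1


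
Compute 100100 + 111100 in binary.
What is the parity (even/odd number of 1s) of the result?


100100 = 36
111100 = 60
Sum = 96 = 1100000
1s count = 2

even parity (2 ones in 1100000)


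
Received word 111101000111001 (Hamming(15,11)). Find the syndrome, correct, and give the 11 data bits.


Syndrome = 0: no error detected

Data: 10100111001 (no errors)


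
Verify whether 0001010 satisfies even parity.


Number of 1s: 2

Yes, parity is correct (2 ones)


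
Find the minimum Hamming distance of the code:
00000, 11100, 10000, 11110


Comparing all pairs, minimum distance: 1
Can detect 0 errors, correct 0 errors

1


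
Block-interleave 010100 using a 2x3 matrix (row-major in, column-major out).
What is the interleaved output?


Matrix:
  010
  100
Read columns: 011000

011000


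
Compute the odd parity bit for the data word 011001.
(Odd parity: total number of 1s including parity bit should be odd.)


Number of 1s in data: 3
Parity bit: 0

0


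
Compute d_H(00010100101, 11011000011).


XOR: 11001100110
Count of 1s: 6

6


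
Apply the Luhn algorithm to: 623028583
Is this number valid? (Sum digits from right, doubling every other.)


Luhn sum = 37
37 mod 10 = 7

Invalid (Luhn sum mod 10 = 7)


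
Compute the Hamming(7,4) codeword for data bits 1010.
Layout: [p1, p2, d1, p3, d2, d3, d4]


Parity bits: p1=1, p2=0, p3=1

1011010


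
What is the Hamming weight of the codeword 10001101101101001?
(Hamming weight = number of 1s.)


Counting 1s in 10001101101101001

9


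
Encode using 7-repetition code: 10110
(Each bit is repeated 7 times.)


Each bit -> 7 copies

11111110000000111111111111110000000


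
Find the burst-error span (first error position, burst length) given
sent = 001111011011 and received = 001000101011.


XOR: 000111110000

Burst at position 3, length 5


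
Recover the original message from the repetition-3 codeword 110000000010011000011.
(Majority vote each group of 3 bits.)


Groups: 110, 000, 000, 010, 011, 000, 011
Majority votes: 1000101

1000101


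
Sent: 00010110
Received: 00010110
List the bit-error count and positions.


XOR: 00000000

0 errors (received matches sent)


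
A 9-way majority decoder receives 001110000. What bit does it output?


Ones: 3 out of 9
Threshold: 5

0 (3/9 voted 1)


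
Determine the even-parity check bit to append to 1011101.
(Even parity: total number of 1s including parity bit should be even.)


Number of 1s in data: 5
Parity bit: 1

1


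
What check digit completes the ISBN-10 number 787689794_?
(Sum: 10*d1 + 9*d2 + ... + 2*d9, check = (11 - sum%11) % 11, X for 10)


Weighted sum: 396
396 mod 11 = 0

Check digit: 0


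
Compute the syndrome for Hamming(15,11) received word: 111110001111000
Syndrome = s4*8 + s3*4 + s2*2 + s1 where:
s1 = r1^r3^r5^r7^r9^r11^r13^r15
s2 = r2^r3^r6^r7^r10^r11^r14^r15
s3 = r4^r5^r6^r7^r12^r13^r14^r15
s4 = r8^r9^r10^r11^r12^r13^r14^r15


s1=1, s2=0, s3=1, s4=0

Syndrome = 5 (error at position 5)


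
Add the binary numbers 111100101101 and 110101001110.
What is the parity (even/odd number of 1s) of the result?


111100101101 = 3885
110101001110 = 3406
Sum = 7291 = 1110001111011
1s count = 9

odd parity (9 ones in 1110001111011)


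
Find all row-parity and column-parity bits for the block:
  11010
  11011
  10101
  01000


Row parities: 1011
Column parities: 11100

Row P: 1011, Col P: 11100, Corner: 1


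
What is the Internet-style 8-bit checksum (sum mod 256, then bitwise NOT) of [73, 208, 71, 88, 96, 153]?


Sum = 689 mod 256 = 177
Complement = 78

78


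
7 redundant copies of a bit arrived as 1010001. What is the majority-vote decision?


Ones: 3 out of 7
Threshold: 4

0 (3/7 voted 1)


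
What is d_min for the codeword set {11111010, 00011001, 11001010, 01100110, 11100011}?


Comparing all pairs, minimum distance: 2
Can detect 1 errors, correct 0 errors

2


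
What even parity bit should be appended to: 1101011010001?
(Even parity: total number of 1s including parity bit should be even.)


Number of 1s in data: 7
Parity bit: 1

1


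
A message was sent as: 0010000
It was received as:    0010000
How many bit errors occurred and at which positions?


XOR: 0000000

0 errors (received matches sent)


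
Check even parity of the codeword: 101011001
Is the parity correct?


Number of 1s: 5

No, parity error (5 ones)


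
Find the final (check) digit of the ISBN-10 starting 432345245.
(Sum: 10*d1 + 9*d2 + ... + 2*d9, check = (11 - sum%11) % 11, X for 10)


Weighted sum: 183
183 mod 11 = 7

Check digit: 4


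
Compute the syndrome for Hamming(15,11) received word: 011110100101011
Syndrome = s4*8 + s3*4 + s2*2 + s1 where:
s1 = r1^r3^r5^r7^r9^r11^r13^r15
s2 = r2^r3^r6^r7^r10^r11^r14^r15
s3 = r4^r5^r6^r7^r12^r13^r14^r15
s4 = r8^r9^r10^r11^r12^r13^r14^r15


s1=0, s2=0, s3=0, s4=0

Syndrome = 0 (no error)


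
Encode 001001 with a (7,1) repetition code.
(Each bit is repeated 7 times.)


Each bit -> 7 copies

000000000000001111111000000000000001111111


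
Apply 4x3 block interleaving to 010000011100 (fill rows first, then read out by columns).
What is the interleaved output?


Matrix:
  010
  000
  011
  100
Read columns: 000110100010

000110100010


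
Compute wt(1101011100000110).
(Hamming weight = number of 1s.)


Counting 1s in 1101011100000110

8


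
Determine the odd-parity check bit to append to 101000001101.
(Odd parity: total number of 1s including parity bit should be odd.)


Number of 1s in data: 5
Parity bit: 0

0


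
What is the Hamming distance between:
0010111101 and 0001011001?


XOR: 0011100100
Count of 1s: 4

4


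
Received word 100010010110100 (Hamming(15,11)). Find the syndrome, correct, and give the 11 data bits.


Syndrome = 0: no error detected

Data: 01000110100 (no errors)


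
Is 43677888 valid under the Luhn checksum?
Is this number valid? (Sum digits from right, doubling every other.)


Luhn sum = 49
49 mod 10 = 9

Invalid (Luhn sum mod 10 = 9)


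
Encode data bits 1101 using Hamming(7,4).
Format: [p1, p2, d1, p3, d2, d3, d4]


Parity bits: p1=1, p2=0, p3=0

1010101


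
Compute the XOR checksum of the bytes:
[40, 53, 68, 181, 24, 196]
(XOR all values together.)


XOR chain: 40 ^ 53 ^ 68 ^ 181 ^ 24 ^ 196 = 48

48


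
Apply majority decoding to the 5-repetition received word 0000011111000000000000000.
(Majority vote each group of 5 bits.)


Groups: 00000, 11111, 00000, 00000, 00000
Majority votes: 01000

01000


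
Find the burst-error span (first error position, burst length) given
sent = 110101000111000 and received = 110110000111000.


XOR: 000011000000000

Burst at position 4, length 2


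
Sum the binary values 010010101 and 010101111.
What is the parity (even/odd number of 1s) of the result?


010010101 = 149
010101111 = 175
Sum = 324 = 101000100
1s count = 3

odd parity (3 ones in 101000100)


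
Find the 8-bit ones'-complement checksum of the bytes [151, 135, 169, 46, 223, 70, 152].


Sum = 946 mod 256 = 178
Complement = 77

77


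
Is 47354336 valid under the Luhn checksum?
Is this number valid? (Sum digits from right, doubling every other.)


Luhn sum = 49
49 mod 10 = 9

Invalid (Luhn sum mod 10 = 9)


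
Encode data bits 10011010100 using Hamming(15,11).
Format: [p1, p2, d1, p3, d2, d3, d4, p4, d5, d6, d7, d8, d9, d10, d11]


Parity bits: p1=1, p2=1, p3=0, p4=1

111000111010100


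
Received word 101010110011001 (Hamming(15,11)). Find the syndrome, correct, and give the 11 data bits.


Syndrome = 0: no error detected

Data: 11010011001 (no errors)


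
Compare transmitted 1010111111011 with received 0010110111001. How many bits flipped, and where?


XOR: 1000001000010

3 error(s) at position(s): 0, 6, 11


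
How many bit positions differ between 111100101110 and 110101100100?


XOR: 001001001010
Count of 1s: 4

4


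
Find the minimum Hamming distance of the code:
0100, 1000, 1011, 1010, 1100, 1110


Comparing all pairs, minimum distance: 1
Can detect 0 errors, correct 0 errors

1


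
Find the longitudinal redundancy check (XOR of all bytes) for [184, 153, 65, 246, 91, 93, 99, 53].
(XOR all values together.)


XOR chain: 184 ^ 153 ^ 65 ^ 246 ^ 91 ^ 93 ^ 99 ^ 53 = 198

198


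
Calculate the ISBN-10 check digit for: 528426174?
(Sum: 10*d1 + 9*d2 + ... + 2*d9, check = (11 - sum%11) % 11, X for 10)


Weighted sum: 235
235 mod 11 = 4

Check digit: 7


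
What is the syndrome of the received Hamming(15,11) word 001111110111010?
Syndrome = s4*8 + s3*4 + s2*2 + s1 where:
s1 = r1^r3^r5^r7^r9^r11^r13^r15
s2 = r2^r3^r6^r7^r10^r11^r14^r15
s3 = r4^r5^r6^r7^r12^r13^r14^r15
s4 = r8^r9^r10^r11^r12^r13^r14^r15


s1=0, s2=0, s3=0, s4=1

Syndrome = 8 (error at position 8)


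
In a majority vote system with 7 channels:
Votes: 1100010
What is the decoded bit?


Ones: 3 out of 7
Threshold: 4

0 (3/7 voted 1)


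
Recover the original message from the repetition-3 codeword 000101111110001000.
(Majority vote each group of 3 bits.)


Groups: 000, 101, 111, 110, 001, 000
Majority votes: 011100

011100


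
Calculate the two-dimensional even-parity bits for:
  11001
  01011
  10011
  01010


Row parities: 1110
Column parities: 01011

Row P: 1110, Col P: 01011, Corner: 1


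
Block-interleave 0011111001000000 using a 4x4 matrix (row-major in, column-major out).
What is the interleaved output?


Matrix:
  0011
  1110
  0100
  0000
Read columns: 0100011011001000

0100011011001000


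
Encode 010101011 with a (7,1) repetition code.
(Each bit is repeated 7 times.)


Each bit -> 7 copies

000000011111110000000111111100000001111111000000011111111111111


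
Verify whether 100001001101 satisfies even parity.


Number of 1s: 5

No, parity error (5 ones)


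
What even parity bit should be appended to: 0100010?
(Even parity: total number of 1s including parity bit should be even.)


Number of 1s in data: 2
Parity bit: 0

0


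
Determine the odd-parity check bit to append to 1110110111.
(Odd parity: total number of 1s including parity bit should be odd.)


Number of 1s in data: 8
Parity bit: 1

1


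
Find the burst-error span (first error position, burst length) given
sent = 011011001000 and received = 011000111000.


XOR: 000011110000

Burst at position 4, length 4


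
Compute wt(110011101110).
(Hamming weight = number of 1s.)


Counting 1s in 110011101110

8


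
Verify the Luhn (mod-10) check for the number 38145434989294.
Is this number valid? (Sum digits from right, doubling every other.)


Luhn sum = 76
76 mod 10 = 6

Invalid (Luhn sum mod 10 = 6)


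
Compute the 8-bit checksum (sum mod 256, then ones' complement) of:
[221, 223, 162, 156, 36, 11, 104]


Sum = 913 mod 256 = 145
Complement = 110

110


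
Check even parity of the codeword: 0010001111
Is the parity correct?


Number of 1s: 5

No, parity error (5 ones)


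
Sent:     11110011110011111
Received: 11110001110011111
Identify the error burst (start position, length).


XOR: 00000010000000000

Burst at position 6, length 1


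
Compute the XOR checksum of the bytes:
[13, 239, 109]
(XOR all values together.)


XOR chain: 13 ^ 239 ^ 109 = 143

143


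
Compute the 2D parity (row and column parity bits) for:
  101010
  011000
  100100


Row parities: 100
Column parities: 010110

Row P: 100, Col P: 010110, Corner: 1


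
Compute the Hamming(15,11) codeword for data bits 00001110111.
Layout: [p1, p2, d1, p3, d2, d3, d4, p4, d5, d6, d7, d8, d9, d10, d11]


Parity bits: p1=0, p2=0, p3=1, p4=0

000100001110111


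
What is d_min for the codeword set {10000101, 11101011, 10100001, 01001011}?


Comparing all pairs, minimum distance: 2
Can detect 1 errors, correct 0 errors

2


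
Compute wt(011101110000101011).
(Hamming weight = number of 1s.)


Counting 1s in 011101110000101011

10


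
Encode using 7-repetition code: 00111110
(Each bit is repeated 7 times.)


Each bit -> 7 copies

00000000000000111111111111111111111111111111111110000000


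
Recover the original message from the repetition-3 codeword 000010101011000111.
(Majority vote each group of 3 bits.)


Groups: 000, 010, 101, 011, 000, 111
Majority votes: 001101

001101


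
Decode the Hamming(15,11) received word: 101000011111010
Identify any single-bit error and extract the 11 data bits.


Syndrome = 0: no error detected

Data: 10001111010 (no errors)


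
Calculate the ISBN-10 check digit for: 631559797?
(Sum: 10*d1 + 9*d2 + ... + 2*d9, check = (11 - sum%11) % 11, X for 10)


Weighted sum: 274
274 mod 11 = 10

Check digit: 1


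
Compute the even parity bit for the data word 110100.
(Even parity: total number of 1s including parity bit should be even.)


Number of 1s in data: 3
Parity bit: 1

1


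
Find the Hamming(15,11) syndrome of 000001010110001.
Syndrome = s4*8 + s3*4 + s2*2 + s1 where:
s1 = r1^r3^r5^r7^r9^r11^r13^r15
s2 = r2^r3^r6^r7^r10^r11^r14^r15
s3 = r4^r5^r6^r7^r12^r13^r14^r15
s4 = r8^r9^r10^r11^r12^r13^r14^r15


s1=0, s2=0, s3=0, s4=0

Syndrome = 0 (no error)


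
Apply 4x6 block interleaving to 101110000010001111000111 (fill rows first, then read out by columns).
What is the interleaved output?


Matrix:
  101110
  000010
  001111
  000111
Read columns: 100000001010101111110011

100000001010101111110011


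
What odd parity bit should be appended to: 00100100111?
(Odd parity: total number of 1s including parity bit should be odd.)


Number of 1s in data: 5
Parity bit: 0

0


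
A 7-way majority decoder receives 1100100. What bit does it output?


Ones: 3 out of 7
Threshold: 4

0 (3/7 voted 1)


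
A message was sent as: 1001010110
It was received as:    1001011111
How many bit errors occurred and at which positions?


XOR: 0000001001

2 error(s) at position(s): 6, 9


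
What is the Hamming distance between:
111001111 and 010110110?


XOR: 101111001
Count of 1s: 6

6


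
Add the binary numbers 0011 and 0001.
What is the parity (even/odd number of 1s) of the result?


0011 = 3
0001 = 1
Sum = 4 = 100
1s count = 1

odd parity (1 ones in 100)


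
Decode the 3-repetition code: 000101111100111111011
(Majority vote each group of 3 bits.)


Groups: 000, 101, 111, 100, 111, 111, 011
Majority votes: 0110111

0110111


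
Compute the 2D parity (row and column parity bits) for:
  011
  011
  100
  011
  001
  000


Row parities: 001010
Column parities: 110

Row P: 001010, Col P: 110, Corner: 0


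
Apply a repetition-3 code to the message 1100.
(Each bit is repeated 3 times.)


Each bit -> 3 copies

111111000000


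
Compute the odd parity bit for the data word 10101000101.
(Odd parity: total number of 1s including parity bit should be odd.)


Number of 1s in data: 5
Parity bit: 0

0


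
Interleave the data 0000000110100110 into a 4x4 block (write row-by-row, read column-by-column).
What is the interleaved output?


Matrix:
  0000
  0001
  1010
  0110
Read columns: 0010000100110100

0010000100110100


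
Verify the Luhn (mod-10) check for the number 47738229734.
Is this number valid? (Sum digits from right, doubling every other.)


Luhn sum = 62
62 mod 10 = 2

Invalid (Luhn sum mod 10 = 2)


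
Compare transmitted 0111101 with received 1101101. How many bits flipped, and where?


XOR: 1010000

2 error(s) at position(s): 0, 2


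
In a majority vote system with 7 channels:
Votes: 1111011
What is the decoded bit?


Ones: 6 out of 7
Threshold: 4

1 (6/7 voted 1)


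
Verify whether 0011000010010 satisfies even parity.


Number of 1s: 4

Yes, parity is correct (4 ones)


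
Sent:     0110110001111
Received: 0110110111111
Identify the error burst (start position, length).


XOR: 0000000110000

Burst at position 7, length 2


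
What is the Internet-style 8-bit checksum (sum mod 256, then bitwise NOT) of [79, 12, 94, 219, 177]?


Sum = 581 mod 256 = 69
Complement = 186

186


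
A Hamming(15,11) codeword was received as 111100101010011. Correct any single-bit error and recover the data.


Syndrome = 0: no error detected

Data: 10011010011 (no errors)


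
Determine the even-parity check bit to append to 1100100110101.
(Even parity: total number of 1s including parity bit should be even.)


Number of 1s in data: 7
Parity bit: 1

1


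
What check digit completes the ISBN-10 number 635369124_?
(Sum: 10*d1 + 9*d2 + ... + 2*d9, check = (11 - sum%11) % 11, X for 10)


Weighted sum: 247
247 mod 11 = 5

Check digit: 6


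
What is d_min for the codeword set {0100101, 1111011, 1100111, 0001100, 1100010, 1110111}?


Comparing all pairs, minimum distance: 1
Can detect 0 errors, correct 0 errors

1


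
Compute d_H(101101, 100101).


XOR: 001000
Count of 1s: 1

1


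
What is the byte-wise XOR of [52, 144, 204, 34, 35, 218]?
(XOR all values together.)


XOR chain: 52 ^ 144 ^ 204 ^ 34 ^ 35 ^ 218 = 179

179


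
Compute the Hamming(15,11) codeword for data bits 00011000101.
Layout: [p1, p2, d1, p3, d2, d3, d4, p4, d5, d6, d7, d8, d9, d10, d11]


Parity bits: p1=0, p2=0, p3=1, p4=1

000100111000101


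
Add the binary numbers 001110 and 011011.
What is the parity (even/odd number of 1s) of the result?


001110 = 14
011011 = 27
Sum = 41 = 101001
1s count = 3

odd parity (3 ones in 101001)


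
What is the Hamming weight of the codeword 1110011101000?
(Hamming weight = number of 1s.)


Counting 1s in 1110011101000

7


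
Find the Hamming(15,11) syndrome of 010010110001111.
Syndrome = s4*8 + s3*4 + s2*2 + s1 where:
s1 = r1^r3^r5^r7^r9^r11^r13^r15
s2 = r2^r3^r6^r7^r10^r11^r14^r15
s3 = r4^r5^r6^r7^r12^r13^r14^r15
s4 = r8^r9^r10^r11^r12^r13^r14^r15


s1=0, s2=0, s3=0, s4=1

Syndrome = 8 (error at position 8)


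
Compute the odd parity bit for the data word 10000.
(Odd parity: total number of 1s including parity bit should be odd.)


Number of 1s in data: 1
Parity bit: 0

0


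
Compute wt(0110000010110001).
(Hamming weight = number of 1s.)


Counting 1s in 0110000010110001

6


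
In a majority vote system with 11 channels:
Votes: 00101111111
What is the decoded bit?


Ones: 8 out of 11
Threshold: 6

1 (8/11 voted 1)


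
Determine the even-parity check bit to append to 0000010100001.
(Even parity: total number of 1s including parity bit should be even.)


Number of 1s in data: 3
Parity bit: 1

1


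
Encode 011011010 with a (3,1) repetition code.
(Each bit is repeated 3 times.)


Each bit -> 3 copies

000111111000111111000111000


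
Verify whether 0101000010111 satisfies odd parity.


Number of 1s: 6

No, parity error (6 ones)


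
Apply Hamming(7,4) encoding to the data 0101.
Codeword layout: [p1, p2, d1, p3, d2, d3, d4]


Parity bits: p1=0, p2=1, p3=0

0100101


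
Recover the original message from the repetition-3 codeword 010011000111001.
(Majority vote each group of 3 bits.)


Groups: 010, 011, 000, 111, 001
Majority votes: 01010

01010


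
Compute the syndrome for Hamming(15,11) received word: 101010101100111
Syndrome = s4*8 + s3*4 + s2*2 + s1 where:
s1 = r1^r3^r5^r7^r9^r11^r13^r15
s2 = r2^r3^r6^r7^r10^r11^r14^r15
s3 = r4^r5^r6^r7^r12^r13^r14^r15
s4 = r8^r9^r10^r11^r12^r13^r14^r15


s1=1, s2=1, s3=1, s4=1

Syndrome = 15 (error at position 15)


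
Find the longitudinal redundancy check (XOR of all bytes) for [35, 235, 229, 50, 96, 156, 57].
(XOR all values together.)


XOR chain: 35 ^ 235 ^ 229 ^ 50 ^ 96 ^ 156 ^ 57 = 218

218


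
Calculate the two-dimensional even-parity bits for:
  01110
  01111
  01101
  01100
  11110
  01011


Row parities: 101001
Column parities: 10101

Row P: 101001, Col P: 10101, Corner: 1


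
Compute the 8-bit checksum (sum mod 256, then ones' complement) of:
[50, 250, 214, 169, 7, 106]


Sum = 796 mod 256 = 28
Complement = 227

227


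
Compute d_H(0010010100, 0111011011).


XOR: 0101001111
Count of 1s: 6

6


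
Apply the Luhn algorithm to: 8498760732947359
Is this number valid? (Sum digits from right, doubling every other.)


Luhn sum = 85
85 mod 10 = 5

Invalid (Luhn sum mod 10 = 5)


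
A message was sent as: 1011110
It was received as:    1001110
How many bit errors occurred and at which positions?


XOR: 0010000

1 error(s) at position(s): 2


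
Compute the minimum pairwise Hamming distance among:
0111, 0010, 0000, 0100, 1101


Comparing all pairs, minimum distance: 1
Can detect 0 errors, correct 0 errors

1


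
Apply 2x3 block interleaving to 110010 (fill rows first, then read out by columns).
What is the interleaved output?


Matrix:
  110
  010
Read columns: 101100

101100


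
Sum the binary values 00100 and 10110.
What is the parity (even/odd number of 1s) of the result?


00100 = 4
10110 = 22
Sum = 26 = 11010
1s count = 3

odd parity (3 ones in 11010)


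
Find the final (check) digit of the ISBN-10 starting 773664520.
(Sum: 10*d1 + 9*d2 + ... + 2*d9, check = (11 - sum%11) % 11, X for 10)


Weighted sum: 281
281 mod 11 = 6

Check digit: 5


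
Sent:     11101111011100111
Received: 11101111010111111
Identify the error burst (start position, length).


XOR: 00000000001011000

Burst at position 10, length 4


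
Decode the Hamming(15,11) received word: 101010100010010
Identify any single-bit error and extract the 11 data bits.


Syndrome = 5: error at position 5

Data: 10010010010 (corrected bit 5)


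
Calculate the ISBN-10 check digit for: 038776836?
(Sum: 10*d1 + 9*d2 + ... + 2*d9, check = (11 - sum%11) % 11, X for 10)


Weighted sum: 265
265 mod 11 = 1

Check digit: X


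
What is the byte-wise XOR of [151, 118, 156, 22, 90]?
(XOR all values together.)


XOR chain: 151 ^ 118 ^ 156 ^ 22 ^ 90 = 49

49


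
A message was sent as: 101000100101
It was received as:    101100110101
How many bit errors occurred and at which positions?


XOR: 000100010000

2 error(s) at position(s): 3, 7


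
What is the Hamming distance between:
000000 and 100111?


XOR: 100111
Count of 1s: 4

4


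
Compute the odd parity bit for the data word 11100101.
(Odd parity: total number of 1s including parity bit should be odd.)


Number of 1s in data: 5
Parity bit: 0

0


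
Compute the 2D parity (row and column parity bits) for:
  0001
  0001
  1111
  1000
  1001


Row parities: 11010
Column parities: 1110

Row P: 11010, Col P: 1110, Corner: 1


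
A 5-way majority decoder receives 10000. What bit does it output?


Ones: 1 out of 5
Threshold: 3

0 (1/5 voted 1)


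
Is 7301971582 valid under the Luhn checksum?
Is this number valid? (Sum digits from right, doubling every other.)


Luhn sum = 41
41 mod 10 = 1

Invalid (Luhn sum mod 10 = 1)


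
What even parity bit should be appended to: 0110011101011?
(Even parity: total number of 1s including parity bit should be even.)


Number of 1s in data: 8
Parity bit: 0

0


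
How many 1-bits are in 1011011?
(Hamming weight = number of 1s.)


Counting 1s in 1011011

5


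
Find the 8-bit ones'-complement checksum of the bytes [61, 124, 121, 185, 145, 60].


Sum = 696 mod 256 = 184
Complement = 71

71


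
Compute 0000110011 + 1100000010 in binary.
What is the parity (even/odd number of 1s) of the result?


0000110011 = 51
1100000010 = 770
Sum = 821 = 1100110101
1s count = 6

even parity (6 ones in 1100110101)


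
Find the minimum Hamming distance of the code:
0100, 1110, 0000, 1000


Comparing all pairs, minimum distance: 1
Can detect 0 errors, correct 0 errors

1


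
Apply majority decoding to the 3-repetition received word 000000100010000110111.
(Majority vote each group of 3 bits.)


Groups: 000, 000, 100, 010, 000, 110, 111
Majority votes: 0000011

0000011


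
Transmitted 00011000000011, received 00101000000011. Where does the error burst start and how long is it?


XOR: 00110000000000

Burst at position 2, length 2


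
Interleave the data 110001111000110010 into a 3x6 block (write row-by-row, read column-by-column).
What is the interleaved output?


Matrix:
  110001
  111000
  110010
Read columns: 111111010000001100

111111010000001100


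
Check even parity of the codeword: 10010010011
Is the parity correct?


Number of 1s: 5

No, parity error (5 ones)


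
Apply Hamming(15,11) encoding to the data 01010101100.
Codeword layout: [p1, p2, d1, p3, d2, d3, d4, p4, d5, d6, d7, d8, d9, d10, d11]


Parity bits: p1=1, p2=0, p3=0, p4=1

100010110101100


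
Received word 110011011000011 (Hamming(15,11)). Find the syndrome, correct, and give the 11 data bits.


Syndrome = 0: no error detected

Data: 01101000011 (no errors)


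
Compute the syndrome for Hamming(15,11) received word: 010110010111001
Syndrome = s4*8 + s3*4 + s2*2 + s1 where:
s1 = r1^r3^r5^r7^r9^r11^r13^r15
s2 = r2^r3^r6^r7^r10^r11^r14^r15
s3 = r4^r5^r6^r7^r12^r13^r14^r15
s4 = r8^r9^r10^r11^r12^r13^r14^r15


s1=1, s2=0, s3=0, s4=1

Syndrome = 9 (error at position 9)


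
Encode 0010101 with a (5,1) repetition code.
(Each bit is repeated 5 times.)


Each bit -> 5 copies

00000000001111100000111110000011111


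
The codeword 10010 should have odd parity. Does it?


Number of 1s: 2

No, parity error (2 ones)


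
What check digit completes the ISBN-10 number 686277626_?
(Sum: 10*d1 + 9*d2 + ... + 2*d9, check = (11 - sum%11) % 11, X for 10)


Weighted sum: 313
313 mod 11 = 5

Check digit: 6


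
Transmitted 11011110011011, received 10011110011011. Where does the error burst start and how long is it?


XOR: 01000000000000

Burst at position 1, length 1


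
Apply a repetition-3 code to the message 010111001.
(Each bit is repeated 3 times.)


Each bit -> 3 copies

000111000111111111000000111


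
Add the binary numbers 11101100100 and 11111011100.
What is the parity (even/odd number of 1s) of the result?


11101100100 = 1892
11111011100 = 2012
Sum = 3904 = 111101000000
1s count = 5

odd parity (5 ones in 111101000000)


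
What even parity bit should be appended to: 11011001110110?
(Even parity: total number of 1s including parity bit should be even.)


Number of 1s in data: 9
Parity bit: 1

1


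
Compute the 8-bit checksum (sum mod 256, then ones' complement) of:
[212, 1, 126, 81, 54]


Sum = 474 mod 256 = 218
Complement = 37

37


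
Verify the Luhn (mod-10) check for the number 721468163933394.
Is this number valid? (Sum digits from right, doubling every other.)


Luhn sum = 74
74 mod 10 = 4

Invalid (Luhn sum mod 10 = 4)


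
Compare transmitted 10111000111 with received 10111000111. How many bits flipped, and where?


XOR: 00000000000

0 errors (received matches sent)


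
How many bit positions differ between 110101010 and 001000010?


XOR: 111101000
Count of 1s: 5

5


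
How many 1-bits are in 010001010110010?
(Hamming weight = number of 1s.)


Counting 1s in 010001010110010

6
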